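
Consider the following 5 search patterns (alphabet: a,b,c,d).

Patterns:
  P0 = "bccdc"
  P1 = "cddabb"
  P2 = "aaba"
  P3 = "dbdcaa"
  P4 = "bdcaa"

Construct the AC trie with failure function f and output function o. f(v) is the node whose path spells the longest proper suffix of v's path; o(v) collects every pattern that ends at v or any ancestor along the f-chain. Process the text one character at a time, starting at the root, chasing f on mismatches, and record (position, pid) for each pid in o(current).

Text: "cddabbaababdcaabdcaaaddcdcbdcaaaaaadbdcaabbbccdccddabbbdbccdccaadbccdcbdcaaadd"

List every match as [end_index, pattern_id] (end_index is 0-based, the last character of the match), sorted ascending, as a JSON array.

Build automaton:
Trie nodes:
  0='ε' goto a→12 b→1 c→6 d→16
  1='b' goto c→2 d→22
  2='bc' goto c→3
  3='bcc' goto d→4
  4='bccd' goto c→5
  5='bccdc' goto ·  ←P0
  6='c' goto d→7
  7='cd' goto d→8
  8='cdd' goto a→9
  9='cdda' goto b→10
  10='cddab' goto b→11
  11='cddabb' goto ·  ←P1
  12='a' goto a→13
  13='aa' goto b→14
  14='aab' goto a→15
  15='aaba' goto ·  ←P2
  16='d' goto b→17
  17='db' goto d→18
  18='dbd' goto c→19
  19='dbdc' goto a→20
  20='dbdca' goto a→21
  21='dbdcaa' goto ·  ←P3
  22='bd' goto c→23
  23='bdc' goto a→24
  24='bdca' goto a→25
  25='bdcaa' goto ·  ←P4

Failure links (BFS by depth):
  fail(1) 'b': from fail(0)=0 chase 'b': 0 ⇒ 0;  out=∅∪out(0)=∅
  fail(6) 'c': from fail(0)=0 chase 'c': 0 ⇒ 0;  out=∅∪out(0)=∅
  fail(12) 'a': from fail(0)=0 chase 'a': 0 ⇒ 0;  out=∅∪out(0)=∅
  fail(16) 'd': from fail(0)=0 chase 'd': 0 ⇒ 0;  out=∅∪out(0)=∅
  fail(2) 'bc': from fail(1)=0 chase 'c': 0 ⇒ 6;  out=∅∪out(6)=∅
  fail(7) 'cd': from fail(6)=0 chase 'd': 0 ⇒ 16;  out=∅∪out(16)=∅
  fail(13) 'aa': from fail(12)=0 chase 'a': 0 ⇒ 12;  out=∅∪out(12)=∅
  fail(17) 'db': from fail(16)=0 chase 'b': 0 ⇒ 1;  out=∅∪out(1)=∅
  fail(22) 'bd': from fail(1)=0 chase 'd': 0 ⇒ 16;  out=∅∪out(16)=∅
  fail(3) 'bcc': from fail(2)=6 chase 'c': 6→0 ⇒ 6;  out=∅∪out(6)=∅
  fail(8) 'cdd': from fail(7)=16 chase 'd': 16→0 ⇒ 16;  out=∅∪out(16)=∅
  fail(14) 'aab': from fail(13)=12 chase 'b': 12→0 ⇒ 1;  out=∅∪out(1)=∅
  fail(18) 'dbd': from fail(17)=1 chase 'd': 1 ⇒ 22;  out=∅∪out(22)=∅
  fail(23) 'bdc': from fail(22)=16 chase 'c': 16→0 ⇒ 6;  out=∅∪out(6)=∅
  fail(4) 'bccd': from fail(3)=6 chase 'd': 6 ⇒ 7;  out=∅∪out(7)=∅
  fail(9) 'cdda': from fail(8)=16 chase 'a': 16→0 ⇒ 12;  out=∅∪out(12)=∅
  fail(15) 'aaba': from fail(14)=1 chase 'a': 1→0 ⇒ 12;  out={2}∪out(12)={2}
  fail(19) 'dbdc': from fail(18)=22 chase 'c': 22 ⇒ 23;  out=∅∪out(23)=∅
  fail(24) 'bdca': from fail(23)=6 chase 'a': 6→0 ⇒ 12;  out=∅∪out(12)=∅
  fail(5) 'bccdc': from fail(4)=7 chase 'c': 7→16→0 ⇒ 6;  out={0}∪out(6)={0}
  fail(10) 'cddab': from fail(9)=12 chase 'b': 12→0 ⇒ 1;  out=∅∪out(1)=∅
  fail(20) 'dbdca': from fail(19)=23 chase 'a': 23 ⇒ 24;  out=∅∪out(24)=∅
  fail(25) 'bdcaa': from fail(24)=12 chase 'a': 12 ⇒ 13;  out={4}∪out(13)={4}
  fail(11) 'cddabb': from fail(10)=1 chase 'b': 1→0 ⇒ 1;  out={1}∪out(1)={1}
  fail(21) 'dbdcaa': from fail(20)=24 chase 'a': 24 ⇒ 25;  out={3}∪out(25)={3,4}

Scan:
[0] read 'c'  n0⇒n6
[1] read 'd'  n6⇒n7
[2] read 'd'  n7⇒n8
[3] read 'a'  n8⇒n9
[4] read 'b'  n9⇒n10
[5] read 'b'  n10⇒n11  ** P1@[0:5]
[6] read 'a'  n11⇒n12 ·f
[7] read 'a'  n12⇒n13
[8] read 'b'  n13⇒n14
[9] read 'a'  n14⇒n15  ** P2@[6:9]
[10] read 'b'  n15⇒n1 ·f
[11] read 'd'  n1⇒n22
[12] read 'c'  n22⇒n23
[13] read 'a'  n23⇒n24
[14] read 'a'  n24⇒n25  ** P4@[10:14]
[15] read 'b'  n25⇒n14 ·f
[16] read 'd'  n14⇒n22 ·f
[17] read 'c'  n22⇒n23
[18] read 'a'  n23⇒n24
[19] read 'a'  n24⇒n25  ** P4@[15:19]
[20] read 'a'  n25⇒n13 ·f
[21] read 'd'  n13⇒n16 ·f
[22] read 'd'  n16⇒n16 ·f
[23] read 'c'  n16⇒n6 ·f
[24] read 'd'  n6⇒n7
[25] read 'c'  n7⇒n6 ·f
[26] read 'b'  n6⇒n1 ·f
[27] read 'd'  n1⇒n22
[28] read 'c'  n22⇒n23
[29] read 'a'  n23⇒n24
[30] read 'a'  n24⇒n25  ** P4@[26:30]
[31] read 'a'  n25⇒n13 ·f
[32] read 'a'  n13⇒n13 ·f
[33] read 'a'  n13⇒n13 ·f
[34] read 'a'  n13⇒n13 ·f
[35] read 'd'  n13⇒n16 ·f
[36] read 'b'  n16⇒n17
[37] read 'd'  n17⇒n18
[38] read 'c'  n18⇒n19
[39] read 'a'  n19⇒n20
[40] read 'a'  n20⇒n21  ** P3@[35:40],P4@[36:40]
[41] read 'b'  n21⇒n14 ·f
[42] read 'b'  n14⇒n1 ·f
[43] read 'b'  n1⇒n1 ·f
[44] read 'c'  n1⇒n2
[45] read 'c'  n2⇒n3
[46] read 'd'  n3⇒n4
[47] read 'c'  n4⇒n5  ** P0@[43:47]
[48] read 'c'  n5⇒n6 ·f
[49] read 'd'  n6⇒n7
[50] read 'd'  n7⇒n8
[51] read 'a'  n8⇒n9
[52] read 'b'  n9⇒n10
[53] read 'b'  n10⇒n11  ** P1@[48:53]
[54] read 'b'  n11⇒n1 ·f
[55] read 'd'  n1⇒n22
[56] read 'b'  n22⇒n17 ·f
[57] read 'c'  n17⇒n2 ·f
[58] read 'c'  n2⇒n3
[59] read 'd'  n3⇒n4
[60] read 'c'  n4⇒n5  ** P0@[56:60]
[61] read 'c'  n5⇒n6 ·f
[62] read 'a'  n6⇒n12 ·f
[63] read 'a'  n12⇒n13
[64] read 'd'  n13⇒n16 ·f
[65] read 'b'  n16⇒n17
[66] read 'c'  n17⇒n2 ·f
[67] read 'c'  n2⇒n3
[68] read 'd'  n3⇒n4
[69] read 'c'  n4⇒n5  ** P0@[65:69]
[70] read 'b'  n5⇒n1 ·f
[71] read 'd'  n1⇒n22
[72] read 'c'  n22⇒n23
[73] read 'a'  n23⇒n24
[74] read 'a'  n24⇒n25  ** P4@[70:74]
[75] read 'a'  n25⇒n13 ·f
[76] read 'd'  n13⇒n16 ·f
[77] read 'd'  n16⇒n16 ·f

Result: [[5,1],[9,2],[14,4],[19,4],[30,4],[40,3],[40,4],[47,0],[53,1],[60,0],[69,0],[74,4]]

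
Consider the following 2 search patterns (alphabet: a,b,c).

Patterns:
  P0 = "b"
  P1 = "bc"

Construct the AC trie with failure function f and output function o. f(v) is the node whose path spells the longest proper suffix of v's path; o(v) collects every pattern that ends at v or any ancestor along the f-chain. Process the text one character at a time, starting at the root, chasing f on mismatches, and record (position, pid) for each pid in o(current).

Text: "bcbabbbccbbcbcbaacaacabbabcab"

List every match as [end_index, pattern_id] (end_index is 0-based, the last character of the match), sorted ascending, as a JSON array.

Construct AC machine:
Trie (insert patterns):
  n0 'ε': b→1
  n1 'b': c→2  ←P0
  n2 'bc': ·  ←P1

Failure links (BFS by depth):
  fail(1) 'b': from fail(0)=0 chase 'b': 0 ⇒ 0;  out={0}∪out(0)={0}
  fail(2) 'bc': from fail(1)=0 chase 'c': 0 ⇒ 0;  out={1}∪out(0)={1}

Run:
pos 0 'b': at 1  → match P0@[0:0]
pos 1 'c': at 2  → match P1@[0:1]
pos 2 'b': at 1 (via fail)  → match P0@[2:2]
pos 3 'a': at 0 (via fail)
pos 4 'b': at 1  → match P0@[4:4]
pos 5 'b': at 1 (via fail)  → match P0@[5:5]
pos 6 'b': at 1 (via fail)  → match P0@[6:6]
pos 7 'c': at 2  → match P1@[6:7]
pos 8 'c': at 0 (via fail)
pos 9 'b': at 1  → match P0@[9:9]
pos 10 'b': at 1 (via fail)  → match P0@[10:10]
pos 11 'c': at 2  → match P1@[10:11]
pos 12 'b': at 1 (via fail)  → match P0@[12:12]
pos 13 'c': at 2  → match P1@[12:13]
pos 14 'b': at 1 (via fail)  → match P0@[14:14]
pos 15 'a': at 0 (via fail)
pos 16 'a': at 0
pos 17 'c': at 0
pos 18 'a': at 0
pos 19 'a': at 0
pos 20 'c': at 0
pos 21 'a': at 0
pos 22 'b': at 1  → match P0@[22:22]
pos 23 'b': at 1 (via fail)  → match P0@[23:23]
pos 24 'a': at 0 (via fail)
pos 25 'b': at 1  → match P0@[25:25]
pos 26 'c': at 2  → match P1@[25:26]
pos 27 'a': at 0 (via fail)
pos 28 'b': at 1  → match P0@[28:28]

All matches (sorted): [[0,0],[1,1],[2,0],[4,0],[5,0],[6,0],[7,1],[9,0],[10,0],[11,1],[12,0],[13,1],[14,0],[22,0],[23,0],[25,0],[26,1],[28,0]]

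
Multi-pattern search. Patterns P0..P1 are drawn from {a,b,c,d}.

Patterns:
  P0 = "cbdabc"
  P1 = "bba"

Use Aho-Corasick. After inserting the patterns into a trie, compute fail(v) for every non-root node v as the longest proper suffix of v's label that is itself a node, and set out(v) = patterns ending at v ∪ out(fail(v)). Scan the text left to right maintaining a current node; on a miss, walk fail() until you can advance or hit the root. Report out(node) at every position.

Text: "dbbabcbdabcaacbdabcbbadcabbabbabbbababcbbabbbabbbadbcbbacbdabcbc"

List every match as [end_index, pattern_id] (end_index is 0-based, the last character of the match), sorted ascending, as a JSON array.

Build:
Trie (insert patterns):
  0='ε' goto b→7 c→1
  1='c' goto b→2
  2='cb' goto d→3
  3='cbd' goto a→4
  4='cbda' goto b→5
  5='cbdab' goto c→6
  6='cbdabc' goto ·  [P0 ends]
  7='b' goto b→8
  8='bb' goto a→9
  9='bba' goto ·  [P1 ends]

Failure links (BFS by depth):
  n1('c'): parent n0 fail=0; on 'c' 0 → fail=0;  out ∅∪∅=∅
  n7('b'): parent n0 fail=0; on 'b' 0 → fail=0;  out ∅∪∅=∅
  n2('cb'): parent n1 fail=0; on 'b' 0 → fail=7;  out ∅∪∅=∅
  n8('bb'): parent n7 fail=0; on 'b' 0 → fail=7;  out ∅∪∅=∅
  n3('cbd'): parent n2 fail=7; on 'd' 7→0 → fail=0;  out ∅∪∅=∅
  n9('bba'): parent n8 fail=7; on 'a' 7→0 → fail=0;  out {1}∪∅={1}
  n4('cbda'): parent n3 fail=0; on 'a' 0 → fail=0;  out ∅∪∅=∅
  n5('cbdab'): parent n4 fail=0; on 'b' 0 → fail=7;  out ∅∪∅=∅
  n6('cbdabc'): parent n5 fail=7; on 'c' 7→0 → fail=1;  out {0}∪∅={0}

Scan:
i=0 'd': node 0→0
i=1 'b': node 0→7
i=2 'b': node 7→8
i=3 'a': node 8→9  emit P1@[1:3]
i=4 'b': node 9→7 ·f
i=5 'c': node 7→1 ·f
i=6 'b': node 1→2
i=7 'd': node 2→3
i=8 'a': node 3→4
i=9 'b': node 4→5
i=10 'c': node 5→6  emit P0@[5:10]
i=11 'a': node 6→0 ·f
i=12 'a': node 0→0
i=13 'c': node 0→1
i=14 'b': node 1→2
i=15 'd': node 2→3
i=16 'a': node 3→4
i=17 'b': node 4→5
i=18 'c': node 5→6  emit P0@[13:18]
i=19 'b': node 6→2 ·f
i=20 'b': node 2→8 ·f
i=21 'a': node 8→9  emit P1@[19:21]
i=22 'd': node 9→0 ·f
i=23 'c': node 0→1
i=24 'a': node 1→0 ·f
i=25 'b': node 0→7
i=26 'b': node 7→8
i=27 'a': node 8→9  emit P1@[25:27]
i=28 'b': node 9→7 ·f
i=29 'b': node 7→8
i=30 'a': node 8→9  emit P1@[28:30]
i=31 'b': node 9→7 ·f
i=32 'b': node 7→8
i=33 'b': node 8→8 ·f
i=34 'a': node 8→9  emit P1@[32:34]
i=35 'b': node 9→7 ·f
i=36 'a': node 7→0 ·f
i=37 'b': node 0→7
i=38 'c': node 7→1 ·f
i=39 'b': node 1→2
i=40 'b': node 2→8 ·f
i=41 'a': node 8→9  emit P1@[39:41]
i=42 'b': node 9→7 ·f
i=43 'b': node 7→8
i=44 'b': node 8→8 ·f
i=45 'a': node 8→9  emit P1@[43:45]
i=46 'b': node 9→7 ·f
i=47 'b': node 7→8
i=48 'b': node 8→8 ·f
i=49 'a': node 8→9  emit P1@[47:49]
i=50 'd': node 9→0 ·f
i=51 'b': node 0→7
i=52 'c': node 7→1 ·f
i=53 'b': node 1→2
i=54 'b': node 2→8 ·f
i=55 'a': node 8→9  emit P1@[53:55]
i=56 'c': node 9→1 ·f
i=57 'b': node 1→2
i=58 'd': node 2→3
i=59 'a': node 3→4
i=60 'b': node 4→5
i=61 'c': node 5→6  emit P0@[56:61]
i=62 'b': node 6→2 ·f
i=63 'c': node 2→1 ·f

Result: [[3,1],[10,0],[18,0],[21,1],[27,1],[30,1],[34,1],[41,1],[45,1],[49,1],[55,1],[61,0]]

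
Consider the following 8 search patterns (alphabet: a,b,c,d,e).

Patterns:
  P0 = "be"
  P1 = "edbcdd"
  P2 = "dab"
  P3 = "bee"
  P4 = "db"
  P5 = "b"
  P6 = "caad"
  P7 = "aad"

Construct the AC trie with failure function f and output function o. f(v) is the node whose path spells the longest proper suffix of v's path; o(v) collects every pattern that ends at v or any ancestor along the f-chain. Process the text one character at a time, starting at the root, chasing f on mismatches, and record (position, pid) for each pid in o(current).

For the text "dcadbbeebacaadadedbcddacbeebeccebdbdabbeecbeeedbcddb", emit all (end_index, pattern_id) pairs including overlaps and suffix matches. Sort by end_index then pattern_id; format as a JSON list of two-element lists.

Construct AC machine:
Trie nodes:
  0='ε' goto a→18 b→1 c→14 d→9 e→3
  1='b' goto e→2  ←P5
  2='be' goto e→12  ←P0
  3='e' goto d→4
  4='ed' goto b→5
  5='edb' goto c→6
  6='edbc' goto d→7
  7='edbcd' goto d→8
  8='edbcdd' goto ·  ←P1
  9='d' goto a→10 b→13
  10='da' goto b→11
  11='dab' goto ·  ←P2
  12='bee' goto ·  ←P3
  13='db' goto ·  ←P4
  14='c' goto a→15
  15='ca' goto a→16
  16='caa' goto d→17
  17='caad' goto ·  ←P6
  18='a' goto a→19
  19='aa' goto d→20
  20='aad' goto ·  ←P7

Failure links (BFS by depth):
  n1('b'): parent n0 fail=0; on 'b' 0 → fail=0;  out {5}∪∅={5}
  n3('e'): parent n0 fail=0; on 'e' 0 → fail=0;  out ∅∪∅=∅
  n9('d'): parent n0 fail=0; on 'd' 0 → fail=0;  out ∅∪∅=∅
  n14('c'): parent n0 fail=0; on 'c' 0 → fail=0;  out ∅∪∅=∅
  n18('a'): parent n0 fail=0; on 'a' 0 → fail=0;  out ∅∪∅=∅
  n2('be'): parent n1 fail=0; on 'e' 0 → fail=3;  out {0}∪∅={0}
  n4('ed'): parent n3 fail=0; on 'd' 0 → fail=9;  out ∅∪∅=∅
  n10('da'): parent n9 fail=0; on 'a' 0 → fail=18;  out ∅∪∅=∅
  n13('db'): parent n9 fail=0; on 'b' 0 → fail=1;  out {4}∪{5}={4,5}
  n15('ca'): parent n14 fail=0; on 'a' 0 → fail=18;  out ∅∪∅=∅
  n19('aa'): parent n18 fail=0; on 'a' 0 → fail=18;  out ∅∪∅=∅
  n5('edb'): parent n4 fail=9; on 'b' 9 → fail=13;  out ∅∪{4,5}={4,5}
  n11('dab'): parent n10 fail=18; on 'b' 18→0 → fail=1;  out {2}∪{5}={2,5}
  n12('bee'): parent n2 fail=3; on 'e' 3→0 → fail=3;  out {3}∪∅={3}
  n16('caa'): parent n15 fail=18; on 'a' 18 → fail=19;  out ∅∪∅=∅
  n20('aad'): parent n19 fail=18; on 'd' 18→0 → fail=9;  out {7}∪∅={7}
  n6('edbc'): parent n5 fail=13; on 'c' 13→1→0 → fail=14;  out ∅∪∅=∅
  n17('caad'): parent n16 fail=19; on 'd' 19 → fail=20;  out {6}∪{7}={6,7}
  n7('edbcd'): parent n6 fail=14; on 'd' 14→0 → fail=9;  out ∅∪∅=∅
  n8('edbcdd'): parent n7 fail=9; on 'd' 9→0 → fail=9;  out {1}∪∅={1}

Text stream:
[0] read 'd'  n0⇒n9
[1] read 'c'  n9⇒n14 ·f
[2] read 'a'  n14⇒n15
[3] read 'd'  n15⇒n9 ·f
[4] read 'b'  n9⇒n13  emit P4@[3:4],P5@[4:4]
[5] read 'b'  n13⇒n1 ·f  emit P5@[5:5]
[6] read 'e'  n1⇒n2  emit P0@[5:6]
[7] read 'e'  n2⇒n12  emit P3@[5:7]
[8] read 'b'  n12⇒n1 ·f  emit P5@[8:8]
[9] read 'a'  n1⇒n18 ·f
[10] read 'c'  n18⇒n14 ·f
[11] read 'a'  n14⇒n15
[12] read 'a'  n15⇒n16
[13] read 'd'  n16⇒n17  emit P6@[10:13],P7@[11:13]
[14] read 'a'  n17⇒n10 ·f
[15] read 'd'  n10⇒n9 ·f
[16] read 'e'  n9⇒n3 ·f
[17] read 'd'  n3⇒n4
[18] read 'b'  n4⇒n5  emit P4@[17:18],P5@[18:18]
[19] read 'c'  n5⇒n6
[20] read 'd'  n6⇒n7
[21] read 'd'  n7⇒n8  emit P1@[16:21]
[22] read 'a'  n8⇒n10 ·f
[23] read 'c'  n10⇒n14 ·f
[24] read 'b'  n14⇒n1 ·f  emit P5@[24:24]
[25] read 'e'  n1⇒n2  emit P0@[24:25]
[26] read 'e'  n2⇒n12  emit P3@[24:26]
[27] read 'b'  n12⇒n1 ·f  emit P5@[27:27]
[28] read 'e'  n1⇒n2  emit P0@[27:28]
[29] read 'c'  n2⇒n14 ·f
[30] read 'c'  n14⇒n14 ·f
[31] read 'e'  n14⇒n3 ·f
[32] read 'b'  n3⇒n1 ·f  emit P5@[32:32]
[33] read 'd'  n1⇒n9 ·f
[34] read 'b'  n9⇒n13  emit P4@[33:34],P5@[34:34]
[35] read 'd'  n13⇒n9 ·f
[36] read 'a'  n9⇒n10
[37] read 'b'  n10⇒n11  emit P2@[35:37],P5@[37:37]
[38] read 'b'  n11⇒n1 ·f  emit P5@[38:38]
[39] read 'e'  n1⇒n2  emit P0@[38:39]
[40] read 'e'  n2⇒n12  emit P3@[38:40]
[41] read 'c'  n12⇒n14 ·f
[42] read 'b'  n14⇒n1 ·f  emit P5@[42:42]
[43] read 'e'  n1⇒n2  emit P0@[42:43]
[44] read 'e'  n2⇒n12  emit P3@[42:44]
[45] read 'e'  n12⇒n3 ·f
[46] read 'd'  n3⇒n4
[47] read 'b'  n4⇒n5  emit P4@[46:47],P5@[47:47]
[48] read 'c'  n5⇒n6
[49] read 'd'  n6⇒n7
[50] read 'd'  n7⇒n8  emit P1@[45:50]
[51] read 'b'  n8⇒n13 ·f  emit P4@[50:51],P5@[51:51]

Matches: [[4,4],[4,5],[5,5],[6,0],[7,3],[8,5],[13,6],[13,7],[18,4],[18,5],[21,1],[24,5],[25,0],[26,3],[27,5],[28,0],[32,5],[34,4],[34,5],[37,2],[37,5],[38,5],[39,0],[40,3],[42,5],[43,0],[44,3],[47,4],[47,5],[50,1],[51,4],[51,5]]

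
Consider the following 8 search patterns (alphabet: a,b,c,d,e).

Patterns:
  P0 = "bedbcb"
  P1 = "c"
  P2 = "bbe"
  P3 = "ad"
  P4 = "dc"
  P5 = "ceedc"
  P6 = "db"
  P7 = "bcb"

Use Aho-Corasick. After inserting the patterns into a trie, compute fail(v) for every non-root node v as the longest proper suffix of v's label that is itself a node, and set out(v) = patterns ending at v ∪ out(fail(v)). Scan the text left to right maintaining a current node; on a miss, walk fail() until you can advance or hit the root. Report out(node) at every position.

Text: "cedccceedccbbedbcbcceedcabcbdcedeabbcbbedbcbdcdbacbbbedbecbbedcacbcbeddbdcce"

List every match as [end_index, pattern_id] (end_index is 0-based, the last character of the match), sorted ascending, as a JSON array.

Build:
Trie (insert patterns):
  0='ε' goto a→10 b→1 c→7 d→12
  1='b' goto b→8 c→19 e→2
  2='be' goto d→3
  3='bed' goto b→4
  4='bedb' goto c→5
  5='bedbc' goto b→6
  6='bedbcb' goto ·  [P0 ends]
  7='c' goto e→14  [P1 ends]
  8='bb' goto e→9
  9='bbe' goto ·  [P2 ends]
  10='a' goto d→11
  11='ad' goto ·  [P3 ends]
  12='d' goto b→18 c→13
  13='dc' goto ·  [P4 ends]
  14='ce' goto e→15
  15='cee' goto d→16
  16='ceed' goto c→17
  17='ceedc' goto ·  [P5 ends]
  18='db' goto ·  [P6 ends]
  19='bc' goto b→20
  20='bcb' goto ·  [P7 ends]

Failure links (BFS by depth):
  n1('b'): parent n0 fail=0; on 'b' 0 → fail=0;  out ∅∪∅=∅
  n7('c'): parent n0 fail=0; on 'c' 0 → fail=0;  out {1}∪∅={1}
  n10('a'): parent n0 fail=0; on 'a' 0 → fail=0;  out ∅∪∅=∅
  n12('d'): parent n0 fail=0; on 'd' 0 → fail=0;  out ∅∪∅=∅
  n2('be'): parent n1 fail=0; on 'e' 0 → fail=0;  out ∅∪∅=∅
  n8('bb'): parent n1 fail=0; on 'b' 0 → fail=1;  out ∅∪∅=∅
  n11('ad'): parent n10 fail=0; on 'd' 0 → fail=12;  out {3}∪∅={3}
  n13('dc'): parent n12 fail=0; on 'c' 0 → fail=7;  out {4}∪{1}={1,4}
  n14('ce'): parent n7 fail=0; on 'e' 0 → fail=0;  out ∅∪∅=∅
  n18('db'): parent n12 fail=0; on 'b' 0 → fail=1;  out {6}∪∅={6}
  n19('bc'): parent n1 fail=0; on 'c' 0 → fail=7;  out ∅∪{1}={1}
  n3('bed'): parent n2 fail=0; on 'd' 0 → fail=12;  out ∅∪∅=∅
  n9('bbe'): parent n8 fail=1; on 'e' 1 → fail=2;  out {2}∪∅={2}
  n15('cee'): parent n14 fail=0; on 'e' 0 → fail=0;  out ∅∪∅=∅
  n20('bcb'): parent n19 fail=7; on 'b' 7→0 → fail=1;  out {7}∪∅={7}
  n4('bedb'): parent n3 fail=12; on 'b' 12 → fail=18;  out ∅∪{6}={6}
  n16('ceed'): parent n15 fail=0; on 'd' 0 → fail=12;  out ∅∪∅=∅
  n5('bedbc'): parent n4 fail=18; on 'c' 18→1 → fail=19;  out ∅∪{1}={1}
  n17('ceedc'): parent n16 fail=12; on 'c' 12 → fail=13;  out {5}∪{1,4}={1,4,5}
  n6('bedbcb'): parent n5 fail=19; on 'b' 19 → fail=20;  out {0}∪{7}={0,7}

Run:
[0] read 'c'  n0⇒n7  → match P1@[0:0]
[1] read 'e'  n7⇒n14
[2] read 'd'  n14⇒n12 (fail-walked)
[3] read 'c'  n12⇒n13  → match P1@[3:3],P4@[2:3]
[4] read 'c'  n13⇒n7 (fail-walked)  → match P1@[4:4]
[5] read 'c'  n7⇒n7 (fail-walked)  → match P1@[5:5]
[6] read 'e'  n7⇒n14
[7] read 'e'  n14⇒n15
[8] read 'd'  n15⇒n16
[9] read 'c'  n16⇒n17  → match P1@[9:9],P4@[8:9],P5@[5:9]
[10] read 'c'  n17⇒n7 (fail-walked)  → match P1@[10:10]
[11] read 'b'  n7⇒n1 (fail-walked)
[12] read 'b'  n1⇒n8
[13] read 'e'  n8⇒n9  → match P2@[11:13]
[14] read 'd'  n9⇒n3 (fail-walked)
[15] read 'b'  n3⇒n4  → match P6@[14:15]
[16] read 'c'  n4⇒n5  → match P1@[16:16]
[17] read 'b'  n5⇒n6  → match P0@[12:17],P7@[15:17]
[18] read 'c'  n6⇒n19 (fail-walked)  → match P1@[18:18]
[19] read 'c'  n19⇒n7 (fail-walked)  → match P1@[19:19]
[20] read 'e'  n7⇒n14
[21] read 'e'  n14⇒n15
[22] read 'd'  n15⇒n16
[23] read 'c'  n16⇒n17  → match P1@[23:23],P4@[22:23],P5@[19:23]
[24] read 'a'  n17⇒n10 (fail-walked)
[25] read 'b'  n10⇒n1 (fail-walked)
[26] read 'c'  n1⇒n19  → match P1@[26:26]
[27] read 'b'  n19⇒n20  → match P7@[25:27]
[28] read 'd'  n20⇒n12 (fail-walked)
[29] read 'c'  n12⇒n13  → match P1@[29:29],P4@[28:29]
[30] read 'e'  n13⇒n14 (fail-walked)
[31] read 'd'  n14⇒n12 (fail-walked)
[32] read 'e'  n12⇒n0 (fail-walked)
[33] read 'a'  n0⇒n10
[34] read 'b'  n10⇒n1 (fail-walked)
[35] read 'b'  n1⇒n8
[36] read 'c'  n8⇒n19 (fail-walked)  → match P1@[36:36]
[37] read 'b'  n19⇒n20  → match P7@[35:37]
[38] read 'b'  n20⇒n8 (fail-walked)
[39] read 'e'  n8⇒n9  → match P2@[37:39]
[40] read 'd'  n9⇒n3 (fail-walked)
[41] read 'b'  n3⇒n4  → match P6@[40:41]
[42] read 'c'  n4⇒n5  → match P1@[42:42]
[43] read 'b'  n5⇒n6  → match P0@[38:43],P7@[41:43]
[44] read 'd'  n6⇒n12 (fail-walked)
[45] read 'c'  n12⇒n13  → match P1@[45:45],P4@[44:45]
[46] read 'd'  n13⇒n12 (fail-walked)
[47] read 'b'  n12⇒n18  → match P6@[46:47]
[48] read 'a'  n18⇒n10 (fail-walked)
[49] read 'c'  n10⇒n7 (fail-walked)  → match P1@[49:49]
[50] read 'b'  n7⇒n1 (fail-walked)
[51] read 'b'  n1⇒n8
[52] read 'b'  n8⇒n8 (fail-walked)
[53] read 'e'  n8⇒n9  → match P2@[51:53]
[54] read 'd'  n9⇒n3 (fail-walked)
[55] read 'b'  n3⇒n4  → match P6@[54:55]
[56] read 'e'  n4⇒n2 (fail-walked)
[57] read 'c'  n2⇒n7 (fail-walked)  → match P1@[57:57]
[58] read 'b'  n7⇒n1 (fail-walked)
[59] read 'b'  n1⇒n8
[60] read 'e'  n8⇒n9  → match P2@[58:60]
[61] read 'd'  n9⇒n3 (fail-walked)
[62] read 'c'  n3⇒n13 (fail-walked)  → match P1@[62:62],P4@[61:62]
[63] read 'a'  n13⇒n10 (fail-walked)
[64] read 'c'  n10⇒n7 (fail-walked)  → match P1@[64:64]
[65] read 'b'  n7⇒n1 (fail-walked)
[66] read 'c'  n1⇒n19  → match P1@[66:66]
[67] read 'b'  n19⇒n20  → match P7@[65:67]
[68] read 'e'  n20⇒n2 (fail-walked)
[69] read 'd'  n2⇒n3
[70] read 'd'  n3⇒n12 (fail-walked)
[71] read 'b'  n12⇒n18  → match P6@[70:71]
[72] read 'd'  n18⇒n12 (fail-walked)
[73] read 'c'  n12⇒n13  → match P1@[73:73],P4@[72:73]
[74] read 'c'  n13⇒n7 (fail-walked)  → match P1@[74:74]
[75] read 'e'  n7⇒n14

Matches: [[0,1],[3,1],[3,4],[4,1],[5,1],[9,1],[9,4],[9,5],[10,1],[13,2],[15,6],[16,1],[17,0],[17,7],[18,1],[19,1],[23,1],[23,4],[23,5],[26,1],[27,7],[29,1],[29,4],[36,1],[37,7],[39,2],[41,6],[42,1],[43,0],[43,7],[45,1],[45,4],[47,6],[49,1],[53,2],[55,6],[57,1],[60,2],[62,1],[62,4],[64,1],[66,1],[67,7],[71,6],[73,1],[73,4],[74,1]]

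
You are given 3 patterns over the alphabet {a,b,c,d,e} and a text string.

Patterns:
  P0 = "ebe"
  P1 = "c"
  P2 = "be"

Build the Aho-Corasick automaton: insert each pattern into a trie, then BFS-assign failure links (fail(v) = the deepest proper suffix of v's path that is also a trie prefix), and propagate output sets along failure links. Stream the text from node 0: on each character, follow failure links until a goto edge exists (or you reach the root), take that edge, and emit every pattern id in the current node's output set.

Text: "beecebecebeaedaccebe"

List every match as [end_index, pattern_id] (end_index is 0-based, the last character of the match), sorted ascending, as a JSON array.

Build:
Trie (insert patterns):
  0='ε' goto b→5 c→4 e→1
  1='e' goto b→2
  2='eb' goto e→3
  3='ebe' goto ·  ←P0
  4='c' goto ·  ←P1
  5='b' goto e→6
  6='be' goto ·  ←P2

BFS fail/out derivation:
  n1('e'): parent n0 fail=0; on 'e' 0 → fail=0;  out ∅∪∅=∅
  n4('c'): parent n0 fail=0; on 'c' 0 → fail=0;  out {1}∪∅={1}
  n5('b'): parent n0 fail=0; on 'b' 0 → fail=0;  out ∅∪∅=∅
  n2('eb'): parent n1 fail=0; on 'b' 0 → fail=5;  out ∅∪∅=∅
  n6('be'): parent n5 fail=0; on 'e' 0 → fail=1;  out {2}∪∅={2}
  n3('ebe'): parent n2 fail=5; on 'e' 5 → fail=6;  out {0}∪{2}={0,2}

Run:
i=0 'b': node 0→5
i=1 'e': node 5→6  ** P2@[0:1]
i=2 'e': node 6→1 ·f
i=3 'c': node 1→4 ·f  ** P1@[3:3]
i=4 'e': node 4→1 ·f
i=5 'b': node 1→2
i=6 'e': node 2→3  ** P0@[4:6],P2@[5:6]
i=7 'c': node 3→4 ·f  ** P1@[7:7]
i=8 'e': node 4→1 ·f
i=9 'b': node 1→2
i=10 'e': node 2→3  ** P0@[8:10],P2@[9:10]
i=11 'a': node 3→0 ·f
i=12 'e': node 0→1
i=13 'd': node 1→0 ·f
i=14 'a': node 0→0
i=15 'c': node 0→4  ** P1@[15:15]
i=16 'c': node 4→4 ·f  ** P1@[16:16]
i=17 'e': node 4→1 ·f
i=18 'b': node 1→2
i=19 'e': node 2→3  ** P0@[17:19],P2@[18:19]

Matches: [[1,2],[3,1],[6,0],[6,2],[7,1],[10,0],[10,2],[15,1],[16,1],[19,0],[19,2]]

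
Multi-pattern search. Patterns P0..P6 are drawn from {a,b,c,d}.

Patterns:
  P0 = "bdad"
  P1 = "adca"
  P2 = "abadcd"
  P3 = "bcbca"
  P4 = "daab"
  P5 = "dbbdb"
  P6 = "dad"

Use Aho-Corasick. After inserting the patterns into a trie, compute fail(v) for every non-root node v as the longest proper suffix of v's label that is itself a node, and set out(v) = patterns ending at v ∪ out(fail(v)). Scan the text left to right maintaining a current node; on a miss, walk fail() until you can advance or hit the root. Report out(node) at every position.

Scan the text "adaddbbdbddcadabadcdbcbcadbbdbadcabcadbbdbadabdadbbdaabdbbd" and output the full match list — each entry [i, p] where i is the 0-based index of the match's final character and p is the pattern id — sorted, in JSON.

Build automaton:
Trie nodes:
  0='ε' goto a→5 b→1 d→18
  1='b' goto c→14 d→2
  2='bd' goto a→3
  3='bda' goto d→4
  4='bdad' goto ·  [P0 ends]
  5='a' goto b→9 d→6
  6='ad' goto c→7
  7='adc' goto a→8
  8='adca' goto ·  [P1 ends]
  9='ab' goto a→10
  10='aba' goto d→11
  11='abad' goto c→12
  12='abadc' goto d→13
  13='abadcd' goto ·  [P2 ends]
  14='bc' goto b→15
  15='bcb' goto c→16
  16='bcbc' goto a→17
  17='bcbca' goto ·  [P3 ends]
  18='d' goto a→19 b→22
  19='da' goto a→20 d→26
  20='daa' goto b→21
  21='daab' goto ·  [P4 ends]
  22='db' goto b→23
  23='dbb' goto d→24
  24='dbbd' goto b→25
  25='dbbdb' goto ·  [P5 ends]
  26='dad' goto ·  [P6 ends]

BFS fail/out derivation:
  fail(1) 'b': from fail(0)=0 chase 'b': 0 ⇒ 0;  out=∅∪out(0)=∅
  fail(5) 'a': from fail(0)=0 chase 'a': 0 ⇒ 0;  out=∅∪out(0)=∅
  fail(18) 'd': from fail(0)=0 chase 'd': 0 ⇒ 0;  out=∅∪out(0)=∅
  fail(2) 'bd': from fail(1)=0 chase 'd': 0 ⇒ 18;  out=∅∪out(18)=∅
  fail(6) 'ad': from fail(5)=0 chase 'd': 0 ⇒ 18;  out=∅∪out(18)=∅
  fail(9) 'ab': from fail(5)=0 chase 'b': 0 ⇒ 1;  out=∅∪out(1)=∅
  fail(14) 'bc': from fail(1)=0 chase 'c': 0 ⇒ 0;  out=∅∪out(0)=∅
  fail(19) 'da': from fail(18)=0 chase 'a': 0 ⇒ 5;  out=∅∪out(5)=∅
  fail(22) 'db': from fail(18)=0 chase 'b': 0 ⇒ 1;  out=∅∪out(1)=∅
  fail(3) 'bda': from fail(2)=18 chase 'a': 18 ⇒ 19;  out=∅∪out(19)=∅
  fail(7) 'adc': from fail(6)=18 chase 'c': 18→0 ⇒ 0;  out=∅∪out(0)=∅
  fail(10) 'aba': from fail(9)=1 chase 'a': 1→0 ⇒ 5;  out=∅∪out(5)=∅
  fail(15) 'bcb': from fail(14)=0 chase 'b': 0 ⇒ 1;  out=∅∪out(1)=∅
  fail(20) 'daa': from fail(19)=5 chase 'a': 5→0 ⇒ 5;  out=∅∪out(5)=∅
  fail(23) 'dbb': from fail(22)=1 chase 'b': 1→0 ⇒ 1;  out=∅∪out(1)=∅
  fail(26) 'dad': from fail(19)=5 chase 'd': 5 ⇒ 6;  out={6}∪out(6)={6}
  fail(4) 'bdad': from fail(3)=19 chase 'd': 19 ⇒ 26;  out={0}∪out(26)={0,6}
  fail(8) 'adca': from fail(7)=0 chase 'a': 0 ⇒ 5;  out={1}∪out(5)={1}
  fail(11) 'abad': from fail(10)=5 chase 'd': 5 ⇒ 6;  out=∅∪out(6)=∅
  fail(16) 'bcbc': from fail(15)=1 chase 'c': 1 ⇒ 14;  out=∅∪out(14)=∅
  fail(21) 'daab': from fail(20)=5 chase 'b': 5 ⇒ 9;  out={4}∪out(9)={4}
  fail(24) 'dbbd': from fail(23)=1 chase 'd': 1 ⇒ 2;  out=∅∪out(2)=∅
  fail(12) 'abadc': from fail(11)=6 chase 'c': 6 ⇒ 7;  out=∅∪out(7)=∅
  fail(17) 'bcbca': from fail(16)=14 chase 'a': 14→0 ⇒ 5;  out={3}∪out(5)={3}
  fail(25) 'dbbdb': from fail(24)=2 chase 'b': 2→18 ⇒ 22;  out={5}∪out(22)={5}
  fail(13) 'abadcd': from fail(12)=7 chase 'd': 7→0 ⇒ 18;  out={2}∪out(18)={2}

Scan:
pos 0 'a': at 5
pos 1 'd': at 6
pos 2 'a': at 19 ·f
pos 3 'd': at 26  → match P6@[1:3]
pos 4 'd': at 18 ·f
pos 5 'b': at 22
pos 6 'b': at 23
pos 7 'd': at 24
pos 8 'b': at 25  → match P5@[4:8]
pos 9 'd': at 2 ·f
pos 10 'd': at 18 ·f
pos 11 'c': at 0 ·f
pos 12 'a': at 5
pos 13 'd': at 6
pos 14 'a': at 19 ·f
pos 15 'b': at 9 ·f
pos 16 'a': at 10
pos 17 'd': at 11
pos 18 'c': at 12
pos 19 'd': at 13  → match P2@[14:19]
pos 20 'b': at 22 ·f
pos 21 'c': at 14 ·f
pos 22 'b': at 15
pos 23 'c': at 16
pos 24 'a': at 17  → match P3@[20:24]
pos 25 'd': at 6 ·f
pos 26 'b': at 22 ·f
pos 27 'b': at 23
pos 28 'd': at 24
pos 29 'b': at 25  → match P5@[25:29]
pos 30 'a': at 5 ·f
pos 31 'd': at 6
pos 32 'c': at 7
pos 33 'a': at 8  → match P1@[30:33]
pos 34 'b': at 9 ·f
pos 35 'c': at 14 ·f
pos 36 'a': at 5 ·f
pos 37 'd': at 6
pos 38 'b': at 22 ·f
pos 39 'b': at 23
pos 40 'd': at 24
pos 41 'b': at 25  → match P5@[37:41]
pos 42 'a': at 5 ·f
pos 43 'd': at 6
pos 44 'a': at 19 ·f
pos 45 'b': at 9 ·f
pos 46 'd': at 2 ·f
pos 47 'a': at 3
pos 48 'd': at 4  → match P0@[45:48],P6@[46:48]
pos 49 'b': at 22 ·f
pos 50 'b': at 23
pos 51 'd': at 24
pos 52 'a': at 3 ·f
pos 53 'a': at 20 ·f
pos 54 'b': at 21  → match P4@[51:54]
pos 55 'd': at 2 ·f
pos 56 'b': at 22 ·f
pos 57 'b': at 23
pos 58 'd': at 24

Matches: [[3,6],[8,5],[19,2],[24,3],[29,5],[33,1],[41,5],[48,0],[48,6],[54,4]]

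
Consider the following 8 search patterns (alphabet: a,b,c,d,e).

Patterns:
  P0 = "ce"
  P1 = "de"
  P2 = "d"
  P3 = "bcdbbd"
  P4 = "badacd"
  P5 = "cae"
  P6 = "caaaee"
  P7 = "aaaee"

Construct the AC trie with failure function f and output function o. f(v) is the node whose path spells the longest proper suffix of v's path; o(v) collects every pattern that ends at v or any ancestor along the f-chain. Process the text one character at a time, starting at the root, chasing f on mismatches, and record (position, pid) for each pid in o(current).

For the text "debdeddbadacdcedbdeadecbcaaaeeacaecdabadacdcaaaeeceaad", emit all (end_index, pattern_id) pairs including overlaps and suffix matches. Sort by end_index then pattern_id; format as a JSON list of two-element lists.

Build automaton:
Trie (insert patterns):
  0='ε' goto a→22 b→5 c→1 d→3
  1='c' goto a→16 e→2
  2='ce' goto ·  ←P0
  3='d' goto e→4  ←P2
  4='de' goto ·  ←P1
  5='b' goto a→11 c→6
  6='bc' goto d→7
  7='bcd' goto b→8
  8='bcdb' goto b→9
  9='bcdbb' goto d→10
  10='bcdbbd' goto ·  ←P3
  11='ba' goto d→12
  12='bad' goto a→13
  13='bada' goto c→14
  14='badac' goto d→15
  15='badacd' goto ·  ←P4
  16='ca' goto a→18 e→17
  17='cae' goto ·  ←P5
  18='caa' goto a→19
  19='caaa' goto e→20
  20='caaae' goto e→21
  21='caaaee' goto ·  ←P6
  22='a' goto a→23
  23='aa' goto a→24
  24='aaa' goto e→25
  25='aaae' goto e→26
  26='aaaee' goto ·  ←P7

BFS fail/out derivation:
  n1('c'): parent n0 fail=0; on 'c' 0 → fail=0;  out ∅∪∅=∅
  n3('d'): parent n0 fail=0; on 'd' 0 → fail=0;  out {2}∪∅={2}
  n5('b'): parent n0 fail=0; on 'b' 0 → fail=0;  out ∅∪∅=∅
  n22('a'): parent n0 fail=0; on 'a' 0 → fail=0;  out ∅∪∅=∅
  n2('ce'): parent n1 fail=0; on 'e' 0 → fail=0;  out {0}∪∅={0}
  n4('de'): parent n3 fail=0; on 'e' 0 → fail=0;  out {1}∪∅={1}
  n6('bc'): parent n5 fail=0; on 'c' 0 → fail=1;  out ∅∪∅=∅
  n11('ba'): parent n5 fail=0; on 'a' 0 → fail=22;  out ∅∪∅=∅
  n16('ca'): parent n1 fail=0; on 'a' 0 → fail=22;  out ∅∪∅=∅
  n23('aa'): parent n22 fail=0; on 'a' 0 → fail=22;  out ∅∪∅=∅
  n7('bcd'): parent n6 fail=1; on 'd' 1→0 → fail=3;  out ∅∪{2}={2}
  n12('bad'): parent n11 fail=22; on 'd' 22→0 → fail=3;  out ∅∪{2}={2}
  n17('cae'): parent n16 fail=22; on 'e' 22→0 → fail=0;  out {5}∪∅={5}
  n18('caa'): parent n16 fail=22; on 'a' 22 → fail=23;  out ∅∪∅=∅
  n24('aaa'): parent n23 fail=22; on 'a' 22 → fail=23;  out ∅∪∅=∅
  n8('bcdb'): parent n7 fail=3; on 'b' 3→0 → fail=5;  out ∅∪∅=∅
  n13('bada'): parent n12 fail=3; on 'a' 3→0 → fail=22;  out ∅∪∅=∅
  n19('caaa'): parent n18 fail=23; on 'a' 23 → fail=24;  out ∅∪∅=∅
  n25('aaae'): parent n24 fail=23; on 'e' 23→22→0 → fail=0;  out ∅∪∅=∅
  n9('bcdbb'): parent n8 fail=5; on 'b' 5→0 → fail=5;  out ∅∪∅=∅
  n14('badac'): parent n13 fail=22; on 'c' 22→0 → fail=1;  out ∅∪∅=∅
  n20('caaae'): parent n19 fail=24; on 'e' 24 → fail=25;  out ∅∪∅=∅
  n26('aaaee'): parent n25 fail=0; on 'e' 0 → fail=0;  out {7}∪∅={7}
  n10('bcdbbd'): parent n9 fail=5; on 'd' 5→0 → fail=3;  out {3}∪{2}={2,3}
  n15('badacd'): parent n14 fail=1; on 'd' 1→0 → fail=3;  out {4}∪{2}={2,4}
  n21('caaaee'): parent n20 fail=25; on 'e' 25 → fail=26;  out {6}∪{7}={6,7}

Run:
[0] read 'd'  n0⇒n3  emit P2@[0:0]
[1] read 'e'  n3⇒n4  emit P1@[0:1]
[2] read 'b'  n4⇒n5 (fail-walked)
[3] read 'd'  n5⇒n3 (fail-walked)  emit P2@[3:3]
[4] read 'e'  n3⇒n4  emit P1@[3:4]
[5] read 'd'  n4⇒n3 (fail-walked)  emit P2@[5:5]
[6] read 'd'  n3⇒n3 (fail-walked)  emit P2@[6:6]
[7] read 'b'  n3⇒n5 (fail-walked)
[8] read 'a'  n5⇒n11
[9] read 'd'  n11⇒n12  emit P2@[9:9]
[10] read 'a'  n12⇒n13
[11] read 'c'  n13⇒n14
[12] read 'd'  n14⇒n15  emit P2@[12:12],P4@[7:12]
[13] read 'c'  n15⇒n1 (fail-walked)
[14] read 'e'  n1⇒n2  emit P0@[13:14]
[15] read 'd'  n2⇒n3 (fail-walked)  emit P2@[15:15]
[16] read 'b'  n3⇒n5 (fail-walked)
[17] read 'd'  n5⇒n3 (fail-walked)  emit P2@[17:17]
[18] read 'e'  n3⇒n4  emit P1@[17:18]
[19] read 'a'  n4⇒n22 (fail-walked)
[20] read 'd'  n22⇒n3 (fail-walked)  emit P2@[20:20]
[21] read 'e'  n3⇒n4  emit P1@[20:21]
[22] read 'c'  n4⇒n1 (fail-walked)
[23] read 'b'  n1⇒n5 (fail-walked)
[24] read 'c'  n5⇒n6
[25] read 'a'  n6⇒n16 (fail-walked)
[26] read 'a'  n16⇒n18
[27] read 'a'  n18⇒n19
[28] read 'e'  n19⇒n20
[29] read 'e'  n20⇒n21  emit P6@[24:29],P7@[25:29]
[30] read 'a'  n21⇒n22 (fail-walked)
[31] read 'c'  n22⇒n1 (fail-walked)
[32] read 'a'  n1⇒n16
[33] read 'e'  n16⇒n17  emit P5@[31:33]
[34] read 'c'  n17⇒n1 (fail-walked)
[35] read 'd'  n1⇒n3 (fail-walked)  emit P2@[35:35]
[36] read 'a'  n3⇒n22 (fail-walked)
[37] read 'b'  n22⇒n5 (fail-walked)
[38] read 'a'  n5⇒n11
[39] read 'd'  n11⇒n12  emit P2@[39:39]
[40] read 'a'  n12⇒n13
[41] read 'c'  n13⇒n14
[42] read 'd'  n14⇒n15  emit P2@[42:42],P4@[37:42]
[43] read 'c'  n15⇒n1 (fail-walked)
[44] read 'a'  n1⇒n16
[45] read 'a'  n16⇒n18
[46] read 'a'  n18⇒n19
[47] read 'e'  n19⇒n20
[48] read 'e'  n20⇒n21  emit P6@[43:48],P7@[44:48]
[49] read 'c'  n21⇒n1 (fail-walked)
[50] read 'e'  n1⇒n2  emit P0@[49:50]
[51] read 'a'  n2⇒n22 (fail-walked)
[52] read 'a'  n22⇒n23
[53] read 'd'  n23⇒n3 (fail-walked)  emit P2@[53:53]

All matches (sorted): [[0,2],[1,1],[3,2],[4,1],[5,2],[6,2],[9,2],[12,2],[12,4],[14,0],[15,2],[17,2],[18,1],[20,2],[21,1],[29,6],[29,7],[33,5],[35,2],[39,2],[42,2],[42,4],[48,6],[48,7],[50,0],[53,2]]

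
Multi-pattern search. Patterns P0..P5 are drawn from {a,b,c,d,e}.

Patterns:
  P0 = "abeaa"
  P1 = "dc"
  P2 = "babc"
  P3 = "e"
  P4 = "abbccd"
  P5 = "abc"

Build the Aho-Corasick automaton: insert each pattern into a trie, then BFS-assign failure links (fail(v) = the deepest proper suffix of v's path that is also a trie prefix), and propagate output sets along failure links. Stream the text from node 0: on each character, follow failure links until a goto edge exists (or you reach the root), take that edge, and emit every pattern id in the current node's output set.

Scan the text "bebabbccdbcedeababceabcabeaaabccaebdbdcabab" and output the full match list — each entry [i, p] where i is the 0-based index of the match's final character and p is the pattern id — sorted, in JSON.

Build:
Trie (insert patterns):
  n0 'ε': a→1 b→8 d→6 e→12
  n1 'a': b→2
  n2 'ab': b→13 c→17 e→3
  n3 'abe': a→4
  n4 'abea': a→5
  n5 'abeaa': ·  ←P0
  n6 'd': c→7
  n7 'dc': ·  ←P1
  n8 'b': a→9
  n9 'ba': b→10
  n10 'bab': c→11
  n11 'babc': ·  ←P2
  n12 'e': ·  ←P3
  n13 'abb': c→14
  n14 'abbc': c→15
  n15 'abbcc': d→16
  n16 'abbccd': ·  ←P4
  n17 'abc': ·  ←P5

BFS fail/out derivation:
  fail(1) 'a': from fail(0)=0 chase 'a': 0 ⇒ 0;  out=∅∪out(0)=∅
  fail(6) 'd': from fail(0)=0 chase 'd': 0 ⇒ 0;  out=∅∪out(0)=∅
  fail(8) 'b': from fail(0)=0 chase 'b': 0 ⇒ 0;  out=∅∪out(0)=∅
  fail(12) 'e': from fail(0)=0 chase 'e': 0 ⇒ 0;  out={3}∪out(0)={3}
  fail(2) 'ab': from fail(1)=0 chase 'b': 0 ⇒ 8;  out=∅∪out(8)=∅
  fail(7) 'dc': from fail(6)=0 chase 'c': 0 ⇒ 0;  out={1}∪out(0)={1}
  fail(9) 'ba': from fail(8)=0 chase 'a': 0 ⇒ 1;  out=∅∪out(1)=∅
  fail(3) 'abe': from fail(2)=8 chase 'e': 8→0 ⇒ 12;  out=∅∪out(12)={3}
  fail(10) 'bab': from fail(9)=1 chase 'b': 1 ⇒ 2;  out=∅∪out(2)=∅
  fail(13) 'abb': from fail(2)=8 chase 'b': 8→0 ⇒ 8;  out=∅∪out(8)=∅
  fail(17) 'abc': from fail(2)=8 chase 'c': 8→0 ⇒ 0;  out={5}∪out(0)={5}
  fail(4) 'abea': from fail(3)=12 chase 'a': 12→0 ⇒ 1;  out=∅∪out(1)=∅
  fail(11) 'babc': from fail(10)=2 chase 'c': 2 ⇒ 17;  out={2}∪out(17)={2,5}
  fail(14) 'abbc': from fail(13)=8 chase 'c': 8→0 ⇒ 0;  out=∅∪out(0)=∅
  fail(5) 'abeaa': from fail(4)=1 chase 'a': 1→0 ⇒ 1;  out={0}∪out(1)={0}
  fail(15) 'abbcc': from fail(14)=0 chase 'c': 0 ⇒ 0;  out=∅∪out(0)=∅
  fail(16) 'abbccd': from fail(15)=0 chase 'd': 0 ⇒ 6;  out={4}∪out(6)={4}

Run:
i=0 'b': node 0→8
i=1 'e': node 8→12 ·f  → match P3@[1:1]
i=2 'b': node 12→8 ·f
i=3 'a': node 8→9
i=4 'b': node 9→10
i=5 'b': node 10→13 ·f
i=6 'c': node 13→14
i=7 'c': node 14→15
i=8 'd': node 15→16  → match P4@[3:8]
i=9 'b': node 16→8 ·f
i=10 'c': node 8→0 ·f
i=11 'e': node 0→12  → match P3@[11:11]
i=12 'd': node 12→6 ·f
i=13 'e': node 6→12 ·f  → match P3@[13:13]
i=14 'a': node 12→1 ·f
i=15 'b': node 1→2
i=16 'a': node 2→9 ·f
i=17 'b': node 9→10
i=18 'c': node 10→11  → match P2@[15:18],P5@[16:18]
i=19 'e': node 11→12 ·f  → match P3@[19:19]
i=20 'a': node 12→1 ·f
i=21 'b': node 1→2
i=22 'c': node 2→17  → match P5@[20:22]
i=23 'a': node 17→1 ·f
i=24 'b': node 1→2
i=25 'e': node 2→3  → match P3@[25:25]
i=26 'a': node 3→4
i=27 'a': node 4→5  → match P0@[23:27]
i=28 'a': node 5→1 ·f
i=29 'b': node 1→2
i=30 'c': node 2→17  → match P5@[28:30]
i=31 'c': node 17→0 ·f
i=32 'a': node 0→1
i=33 'e': node 1→12 ·f  → match P3@[33:33]
i=34 'b': node 12→8 ·f
i=35 'd': node 8→6 ·f
i=36 'b': node 6→8 ·f
i=37 'd': node 8→6 ·f
i=38 'c': node 6→7  → match P1@[37:38]
i=39 'a': node 7→1 ·f
i=40 'b': node 1→2
i=41 'a': node 2→9 ·f
i=42 'b': node 9→10

Result: [[1,3],[8,4],[11,3],[13,3],[18,2],[18,5],[19,3],[22,5],[25,3],[27,0],[30,5],[33,3],[38,1]]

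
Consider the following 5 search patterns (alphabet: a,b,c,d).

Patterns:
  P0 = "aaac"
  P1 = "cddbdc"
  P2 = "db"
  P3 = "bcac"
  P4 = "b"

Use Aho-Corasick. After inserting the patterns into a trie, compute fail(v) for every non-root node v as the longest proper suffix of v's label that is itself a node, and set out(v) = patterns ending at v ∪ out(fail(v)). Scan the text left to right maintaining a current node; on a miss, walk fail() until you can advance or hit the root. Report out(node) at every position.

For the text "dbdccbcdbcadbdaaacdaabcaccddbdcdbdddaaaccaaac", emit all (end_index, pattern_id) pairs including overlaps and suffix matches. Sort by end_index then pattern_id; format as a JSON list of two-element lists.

Build:
Trie nodes:
  n0 'ε': a→1 b→13 c→5 d→11
  n1 'a': a→2
  n2 'aa': a→3
  n3 'aaa': c→4
  n4 'aaac': ·  ←P0
  n5 'c': d→6
  n6 'cd': d→7
  n7 'cdd': b→8
  n8 'cddb': d→9
  n9 'cddbd': c→10
  n10 'cddbdc': ·  ←P1
  n11 'd': b→12
  n12 'db': ·  ←P2
  n13 'b': c→14  ←P4
  n14 'bc': a→15
  n15 'bca': c→16
  n16 'bcac': ·  ←P3

BFS fail/out derivation:
  fail(1) 'a': from fail(0)=0 chase 'a': 0 ⇒ 0;  out=∅∪out(0)=∅
  fail(5) 'c': from fail(0)=0 chase 'c': 0 ⇒ 0;  out=∅∪out(0)=∅
  fail(11) 'd': from fail(0)=0 chase 'd': 0 ⇒ 0;  out=∅∪out(0)=∅
  fail(13) 'b': from fail(0)=0 chase 'b': 0 ⇒ 0;  out={4}∪out(0)={4}
  fail(2) 'aa': from fail(1)=0 chase 'a': 0 ⇒ 1;  out=∅∪out(1)=∅
  fail(6) 'cd': from fail(5)=0 chase 'd': 0 ⇒ 11;  out=∅∪out(11)=∅
  fail(12) 'db': from fail(11)=0 chase 'b': 0 ⇒ 13;  out={2}∪out(13)={2,4}
  fail(14) 'bc': from fail(13)=0 chase 'c': 0 ⇒ 5;  out=∅∪out(5)=∅
  fail(3) 'aaa': from fail(2)=1 chase 'a': 1 ⇒ 2;  out=∅∪out(2)=∅
  fail(7) 'cdd': from fail(6)=11 chase 'd': 11→0 ⇒ 11;  out=∅∪out(11)=∅
  fail(15) 'bca': from fail(14)=5 chase 'a': 5→0 ⇒ 1;  out=∅∪out(1)=∅
  fail(4) 'aaac': from fail(3)=2 chase 'c': 2→1→0 ⇒ 5;  out={0}∪out(5)={0}
  fail(8) 'cddb': from fail(7)=11 chase 'b': 11 ⇒ 12;  out=∅∪out(12)={2,4}
  fail(16) 'bcac': from fail(15)=1 chase 'c': 1→0 ⇒ 5;  out={3}∪out(5)={3}
  fail(9) 'cddbd': from fail(8)=12 chase 'd': 12→13→0 ⇒ 11;  out=∅∪out(11)=∅
  fail(10) 'cddbdc': from fail(9)=11 chase 'c': 11→0 ⇒ 5;  out={1}∪out(5)={1}

Run:
[0] read 'd'  n0⇒n11
[1] read 'b'  n11⇒n12  emit P2@[0:1],P4@[1:1]
[2] read 'd'  n12⇒n11 ·f
[3] read 'c'  n11⇒n5 ·f
[4] read 'c'  n5⇒n5 ·f
[5] read 'b'  n5⇒n13 ·f  emit P4@[5:5]
[6] read 'c'  n13⇒n14
[7] read 'd'  n14⇒n6 ·f
[8] read 'b'  n6⇒n12 ·f  emit P2@[7:8],P4@[8:8]
[9] read 'c'  n12⇒n14 ·f
[10] read 'a'  n14⇒n15
[11] read 'd'  n15⇒n11 ·f
[12] read 'b'  n11⇒n12  emit P2@[11:12],P4@[12:12]
[13] read 'd'  n12⇒n11 ·f
[14] read 'a'  n11⇒n1 ·f
[15] read 'a'  n1⇒n2
[16] read 'a'  n2⇒n3
[17] read 'c'  n3⇒n4  emit P0@[14:17]
[18] read 'd'  n4⇒n6 ·f
[19] read 'a'  n6⇒n1 ·f
[20] read 'a'  n1⇒n2
[21] read 'b'  n2⇒n13 ·f  emit P4@[21:21]
[22] read 'c'  n13⇒n14
[23] read 'a'  n14⇒n15
[24] read 'c'  n15⇒n16  emit P3@[21:24]
[25] read 'c'  n16⇒n5 ·f
[26] read 'd'  n5⇒n6
[27] read 'd'  n6⇒n7
[28] read 'b'  n7⇒n8  emit P2@[27:28],P4@[28:28]
[29] read 'd'  n8⇒n9
[30] read 'c'  n9⇒n10  emit P1@[25:30]
[31] read 'd'  n10⇒n6 ·f
[32] read 'b'  n6⇒n12 ·f  emit P2@[31:32],P4@[32:32]
[33] read 'd'  n12⇒n11 ·f
[34] read 'd'  n11⇒n11 ·f
[35] read 'd'  n11⇒n11 ·f
[36] read 'a'  n11⇒n1 ·f
[37] read 'a'  n1⇒n2
[38] read 'a'  n2⇒n3
[39] read 'c'  n3⇒n4  emit P0@[36:39]
[40] read 'c'  n4⇒n5 ·f
[41] read 'a'  n5⇒n1 ·f
[42] read 'a'  n1⇒n2
[43] read 'a'  n2⇒n3
[44] read 'c'  n3⇒n4  emit P0@[41:44]

All matches (sorted): [[1,2],[1,4],[5,4],[8,2],[8,4],[12,2],[12,4],[17,0],[21,4],[24,3],[28,2],[28,4],[30,1],[32,2],[32,4],[39,0],[44,0]]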